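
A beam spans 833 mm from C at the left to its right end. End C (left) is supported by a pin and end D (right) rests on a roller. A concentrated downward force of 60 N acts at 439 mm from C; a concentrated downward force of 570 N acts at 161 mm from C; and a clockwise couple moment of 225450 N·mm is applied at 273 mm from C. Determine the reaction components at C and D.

Taking moments about C: D_y·833 − 60·439 − 570·161 − 225450 = 0 → D_y = 343560/833 = 412.437 ≈ 412.4 N.
ΣF_y = 0: C_y + 412.437 − 60 − 570 = 0 → C_y = 217.6 N.
ΣF_x = 0: no horizontal applied forces, so C_x = 0.

C_x = 0, C_y = 217.6 N, D_y = 412.4 N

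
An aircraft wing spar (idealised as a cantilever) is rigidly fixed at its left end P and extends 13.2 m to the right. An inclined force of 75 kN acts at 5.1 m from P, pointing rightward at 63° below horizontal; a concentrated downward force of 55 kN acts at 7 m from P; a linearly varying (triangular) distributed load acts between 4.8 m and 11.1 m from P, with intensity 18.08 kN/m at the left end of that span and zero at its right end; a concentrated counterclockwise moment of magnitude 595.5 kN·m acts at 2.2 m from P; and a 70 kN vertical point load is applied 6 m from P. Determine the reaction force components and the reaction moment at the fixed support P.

Resultant of the triangular load: ½ × 18.08 × 6.3 = 56.952 kN, acting at 6.9 m from P (one-third of the span from the peak).
ΣF_x = 0: P_x + 75·cos63° = 0 → P_x = -34.05 kN.
ΣF_y = 0: P_y − 75·sin63° − 55 − ½·18.08·6.3 − 70 = 0 → P_y = 248.8 kN.
ΣM about P: M_P − 75·sin63°·5.1 − 55·7 − (½·18.08·6.3)·6.9 + 595.5 − 70·6 = 0 → M_P = 943.3 kN·m.

P_x = -34.05 kN, P_y = 248.8 kN, M_P = 943.3 kN·m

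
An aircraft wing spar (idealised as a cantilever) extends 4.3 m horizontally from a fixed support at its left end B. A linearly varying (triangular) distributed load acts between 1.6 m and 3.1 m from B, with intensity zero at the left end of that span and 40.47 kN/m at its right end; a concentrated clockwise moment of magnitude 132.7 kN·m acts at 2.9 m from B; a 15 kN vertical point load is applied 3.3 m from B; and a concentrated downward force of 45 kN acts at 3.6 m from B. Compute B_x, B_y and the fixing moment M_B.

B_x = 0, B_y = 90.35 kN, M_B = 423.1 kN·m

Resultant of the triangular load: ½ × 40.47 × 1.5 = 30.3525 kN, acting at 2.6 m from B (one-third of the span from the peak).
ΣF_x = 0: B_x = 0.
ΣF_y = 0: B_y − ½·40.47·1.5 − 15 − 45 = 0 → B_y = 90.35 kN.
ΣM about B: M_B − (½·40.47·1.5)·2.6 − 132.7 − 15·3.3 − 45·3.6 = 0 → M_B = 423.1 kN·m.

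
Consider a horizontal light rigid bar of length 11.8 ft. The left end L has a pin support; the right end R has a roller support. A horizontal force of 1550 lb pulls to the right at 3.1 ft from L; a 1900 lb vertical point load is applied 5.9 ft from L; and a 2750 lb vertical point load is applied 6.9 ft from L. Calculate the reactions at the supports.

L_x = -1550 lb, L_y = 2092 lb, R_y = 2558 lb

Taking moments about L: R_y·11.8 − 1900·5.9 − 2750·6.9 = 0 → R_y = 30185/11.8 = 2558.05 ≈ 2558 lb.
ΣF_y = 0: L_y + 2558.05 − 1900 − 2750 = 0 → L_y = 2092 lb.
ΣF_x = 0: L_x + 1550 = 0 → L_x = -1550 lb.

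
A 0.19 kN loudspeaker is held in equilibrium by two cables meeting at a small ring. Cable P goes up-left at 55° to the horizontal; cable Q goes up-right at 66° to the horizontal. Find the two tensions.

ΣF_x = 0: −T_P·cos55° + T_Q·cos66° = 0 → T_Q = 1.41019·T_P.
ΣF_y = 0: T_P·sin55° + T_Q·sin66° = 0.19.
Substitute: T_P·(0.819152 + 1.41019·0.913545) = 0.19 → T_P = 0.0901575 ≈ 0.09016 kN.
Then T_Q = 1.41019 × 0.0901575 = 0.1271 kN.

T_P = 0.09016 kN, T_Q = 0.1271 kN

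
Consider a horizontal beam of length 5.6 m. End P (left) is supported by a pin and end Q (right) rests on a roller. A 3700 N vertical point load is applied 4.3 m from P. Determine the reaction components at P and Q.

Taking moments about P: Q_y·5.6 − 3700·4.3 = 0 → Q_y = 15910/5.6 = 2841.07 ≈ 2841 N.
ΣF_y = 0: P_y + 2841.07 − 3700 = 0 → P_y = 858.9 N.
ΣF_x = 0: no horizontal applied forces, so P_x = 0.

P_x = 0, P_y = 858.9 N, Q_y = 2841 N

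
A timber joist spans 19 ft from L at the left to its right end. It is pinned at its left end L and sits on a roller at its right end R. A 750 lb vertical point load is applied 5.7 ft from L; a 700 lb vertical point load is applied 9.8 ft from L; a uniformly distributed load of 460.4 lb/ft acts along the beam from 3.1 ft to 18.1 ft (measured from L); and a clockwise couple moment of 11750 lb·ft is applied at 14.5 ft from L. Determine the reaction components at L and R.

Resultant of the distributed load: 460.4 × 15 = 6906 lb at 10.6 ft from L.
ΣM about L: R_y·19 − 750·5.7 − 700·9.8 − (460.4·15)·10.6 − 11750 = 0 → R_y = 96088.6/19 = 5057.29 ≈ 5057 lb.
ΣF_y = 0: L_y + 5057.29 − 750 − 700 − 460.4·15 = 0 → L_y = 3299 lb.
ΣF_x = 0: no horizontal applied forces, so L_x = 0.

L_x = 0, L_y = 3299 lb, R_y = 5057 lb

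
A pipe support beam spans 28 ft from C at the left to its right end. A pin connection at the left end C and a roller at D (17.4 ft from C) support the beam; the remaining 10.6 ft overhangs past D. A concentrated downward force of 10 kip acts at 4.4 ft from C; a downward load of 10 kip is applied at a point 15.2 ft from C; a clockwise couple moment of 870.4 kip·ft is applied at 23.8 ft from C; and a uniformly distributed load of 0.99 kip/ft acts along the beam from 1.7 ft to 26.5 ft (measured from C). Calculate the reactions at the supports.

C_x = 0, C_y = -36.63 kip, D_y = 81.18 kip

Resultant of the distributed load: 0.99 × 24.8 = 24.552 kip at 14.1 ft from C.
Moments about C: D_y·17.4 − 10·4.4 − 10·15.2 − 870.4 − (0.99·24.8)·14.1 = 0 → D_y = 1412.5832/17.4 = 81.1829 ≈ 81.18 kip.
ΣF_y = 0: C_y + 81.1829 − 10 − 10 − 0.99·24.8 = 0 → C_y = -36.63 kip.
ΣF_x = 0: no horizontal applied forces, so C_x = 0.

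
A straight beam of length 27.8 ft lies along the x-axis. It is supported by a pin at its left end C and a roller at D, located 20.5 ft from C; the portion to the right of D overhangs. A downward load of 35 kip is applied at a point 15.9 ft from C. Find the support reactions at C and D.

ΣM about C: D_y·20.5 − 35·15.9 = 0 → D_y = 556.5/20.5 = 27.1463 ≈ 27.15 kip.
ΣF_y = 0: C_y + 27.1463 − 35 = 0 → C_y = 7.854 kip.
ΣF_x = 0: no horizontal applied forces, so C_x = 0.

C_x = 0, C_y = 7.854 kip, D_y = 27.15 kip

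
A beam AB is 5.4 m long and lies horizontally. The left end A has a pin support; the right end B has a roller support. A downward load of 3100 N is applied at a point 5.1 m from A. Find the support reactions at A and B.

A_x = 0, A_y = 172.2 N, B_y = 2928 N

ΣM about A: B_y·5.4 − 3100·5.1 = 0 → B_y = 15810/5.4 = 2927.78 ≈ 2928 N.
ΣF_y = 0: A_y + 2927.78 − 3100 = 0 → A_y = 172.2 N.
ΣF_x = 0: no horizontal applied forces, so A_x = 0.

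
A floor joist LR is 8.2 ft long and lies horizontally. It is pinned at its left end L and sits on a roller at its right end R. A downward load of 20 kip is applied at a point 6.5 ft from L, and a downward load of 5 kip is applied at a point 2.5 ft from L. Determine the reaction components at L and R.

Taking moments about L: R_y·8.2 − 20·6.5 − 5·2.5 = 0 → R_y = 142.5/8.2 = 17.378 ≈ 17.38 kip.
ΣF_y = 0: L_y + 17.378 − 20 − 5 = 0 → L_y = 7.622 kip.
ΣF_x = 0: no horizontal applied forces, so L_x = 0.

L_x = 0, L_y = 7.622 kip, R_y = 17.38 kip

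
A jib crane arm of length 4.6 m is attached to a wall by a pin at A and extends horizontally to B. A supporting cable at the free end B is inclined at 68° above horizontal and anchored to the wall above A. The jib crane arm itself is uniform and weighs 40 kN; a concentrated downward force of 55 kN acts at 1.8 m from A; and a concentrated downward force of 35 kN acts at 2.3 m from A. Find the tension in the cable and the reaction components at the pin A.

ΣM about A: T·sin68°·4.6 − 40·2.3 − 55·1.8 − 35·2.3 = 0 → T = 271.5/(4.6·0.927184) = 63.657 ≈ 63.66 kN.
ΣF_x = 0: A_x − T·cos68° = 0 → A_x = 63.657 × 0.374607 = 23.85 kN.
ΣF_y = 0: A_y + T·sin68° − 40 − 55 − 35 = 0 → A_y = 130 − 63.657 × 0.927184 = 70.98 kN.

T = 63.66 kN, A_x = 23.85 kN, A_y = 70.98 kN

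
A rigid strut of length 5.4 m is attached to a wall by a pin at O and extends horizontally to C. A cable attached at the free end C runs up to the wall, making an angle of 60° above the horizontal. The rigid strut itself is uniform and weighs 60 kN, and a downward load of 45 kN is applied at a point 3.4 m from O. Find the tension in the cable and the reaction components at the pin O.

T = 67.36 kN, O_x = 33.68 kN, O_y = 46.67 kN

ΣM about O: T·sin60°·5.4 − 60·2.7 − 45·3.4 = 0 → T = 315/(5.4·0.866025) = 67.3576 ≈ 67.36 kN.
ΣF_x = 0: O_x − T·cos60° = 0 → O_x = 67.3576 × 0.5 = 33.68 kN.
ΣF_y = 0: O_y + T·sin60° − 60 − 45 = 0 → O_y = 105 − 67.3576 × 0.866025 = 46.67 kN.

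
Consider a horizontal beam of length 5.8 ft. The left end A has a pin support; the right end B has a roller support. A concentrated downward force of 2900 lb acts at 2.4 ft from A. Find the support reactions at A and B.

Moments about A: B_y·5.8 − 2900·2.4 = 0 → B_y = 6960/5.8 = 1200 lb.
ΣF_y = 0: A_y + 1200 − 2900 = 0 → A_y = 1700 lb.
ΣF_x = 0: no horizontal applied forces, so A_x = 0.

A_x = 0, A_y = 1700 lb, B_y = 1200 lb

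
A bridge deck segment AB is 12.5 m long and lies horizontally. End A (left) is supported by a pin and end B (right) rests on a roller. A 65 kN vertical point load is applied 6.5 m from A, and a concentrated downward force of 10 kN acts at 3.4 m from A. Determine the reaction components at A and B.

A_x = 0, A_y = 38.48 kN, B_y = 36.52 kN

Taking moments about A: B_y·12.5 − 65·6.5 − 10·3.4 = 0 → B_y = 456.5/12.5 = 36.52 kN.
ΣF_y = 0: A_y + 36.52 − 65 − 10 = 0 → A_y = 38.48 kN.
ΣF_x = 0: no horizontal applied forces, so A_x = 0.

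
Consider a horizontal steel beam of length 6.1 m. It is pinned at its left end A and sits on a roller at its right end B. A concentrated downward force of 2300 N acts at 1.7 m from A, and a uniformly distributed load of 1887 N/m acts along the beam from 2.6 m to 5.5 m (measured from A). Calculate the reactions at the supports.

A_x = 0, A_y = 3498 N, B_y = 4274 N

Resultant of the distributed load: 1887 × 2.9 = 5472.3 N at 4.05 m from A.
Taking moments about A: B_y·6.1 − 2300·1.7 − (1887·2.9)·4.05 = 0 → B_y = 26072.815/6.1 = 4274.23 ≈ 4274 N.
ΣF_y = 0: A_y + 4274.23 − 2300 − 1887·2.9 = 0 → A_y = 3498 N.
ΣF_x = 0: no horizontal applied forces, so A_x = 0.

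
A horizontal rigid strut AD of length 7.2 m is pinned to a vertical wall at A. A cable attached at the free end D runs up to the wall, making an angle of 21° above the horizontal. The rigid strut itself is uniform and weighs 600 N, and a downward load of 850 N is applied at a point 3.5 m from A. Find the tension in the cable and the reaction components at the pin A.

T = 1990 N, A_x = 1858 N, A_y = 736.8 N

ΣM about A: T·sin21°·7.2 − 600·3.6 − 850·3.5 = 0 → T = 5135/(7.2·0.358368) = 1990.12 ≈ 1990 N.
ΣF_x = 0: A_x − T·cos21° = 0 → A_x = 1990.12 × 0.93358 = 1858 N.
ΣF_y = 0: A_y + T·sin21° − 600 − 850 = 0 → A_y = 1450 − 1990.12 × 0.358368 = 736.8 N.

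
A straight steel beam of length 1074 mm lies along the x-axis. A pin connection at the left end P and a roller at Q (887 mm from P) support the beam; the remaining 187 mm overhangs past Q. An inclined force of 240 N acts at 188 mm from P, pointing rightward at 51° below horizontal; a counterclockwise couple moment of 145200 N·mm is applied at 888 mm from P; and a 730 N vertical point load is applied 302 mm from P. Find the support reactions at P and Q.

P_x = -151.0 N, P_y = 792.1 N, Q_y = 124.4 N

Moments about P: Q_y·887 − 240·sin51°·188 + 145200 − 730·302 = 0 → Q_y = 110325/887 = 124.38 ≈ 124.4 N.
ΣF_y = 0: P_y + 124.38 − 240·sin51° − 730 = 0 → P_y = 792.1 N.
ΣF_x = 0: P_x + 240·cos51° = 0 → P_x = -151.0 N.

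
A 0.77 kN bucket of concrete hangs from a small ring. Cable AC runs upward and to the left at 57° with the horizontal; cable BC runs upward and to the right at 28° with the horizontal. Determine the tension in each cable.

T_AC = 0.6825 kN, T_BC = 0.4210 kN

ΣF_x = 0: −T_AC·cos57° + T_BC·cos28° = 0 → T_BC = 0.616842·T_AC.
ΣF_y = 0: T_AC·sin57° + T_BC·sin28° = 0.77.
Substitute: T_AC·(0.838671 + 0.616842·0.469472) = 0.77 → T_AC = 0.682466 ≈ 0.6825 kN.
Then T_BC = 0.616842 × 0.682466 = 0.4210 kN.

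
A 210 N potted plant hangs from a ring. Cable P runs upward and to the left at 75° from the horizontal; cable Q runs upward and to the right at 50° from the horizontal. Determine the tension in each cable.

ΣF_x = 0: −T_P·cos75° + T_Q·cos50° = 0 → T_Q = 0.402651·T_P.
ΣF_y = 0: T_P·sin75° + T_Q·sin50° = 210.
Substitute: T_P·(0.965926 + 0.402651·0.766044) = 210 → T_P = 164.787 ≈ 164.8 N.
Then T_Q = 0.402651 × 164.787 = 66.35 N.

T_P = 164.8 N, T_Q = 66.35 N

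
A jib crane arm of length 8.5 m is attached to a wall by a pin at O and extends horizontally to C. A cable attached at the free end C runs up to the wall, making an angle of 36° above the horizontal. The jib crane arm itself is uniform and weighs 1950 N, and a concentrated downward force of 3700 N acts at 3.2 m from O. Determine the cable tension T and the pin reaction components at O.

ΣM about O: T·sin36°·8.5 − 1950·4.25 − 3700·3.2 = 0 → T = 20127.5/(8.5·0.587785) = 4028.58 ≈ 4029 N.
ΣF_x = 0: O_x − T·cos36° = 0 → O_x = 4028.58 × 0.809017 = 3259 N.
ΣF_y = 0: O_y + T·sin36° − 1950 − 3700 = 0 → O_y = 5650 − 4028.58 × 0.587785 = 3282 N.

T = 4029 N, O_x = 3259 N, O_y = 3282 N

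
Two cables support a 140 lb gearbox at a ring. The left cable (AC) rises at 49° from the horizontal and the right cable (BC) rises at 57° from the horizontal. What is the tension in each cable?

ΣF_x = 0: −T_AC·cos49° + T_BC·cos57° = 0 → T_BC = 1.20458·T_AC.
ΣF_y = 0: T_AC·sin49° + T_BC·sin57° = 140.
Substitute: T_AC·(0.75471 + 1.20458·0.838671) = 140 → T_AC = 79.3221 ≈ 79.32 lb.
Then T_BC = 1.20458 × 79.3221 = 95.55 lb.

T_AC = 79.32 lb, T_BC = 95.55 lb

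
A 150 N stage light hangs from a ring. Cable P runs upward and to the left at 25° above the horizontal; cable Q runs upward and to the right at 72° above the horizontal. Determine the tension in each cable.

ΣF_x = 0: −T_P·cos25° + T_Q·cos72° = 0 → T_Q = 2.93287·T_P.
ΣF_y = 0: T_P·sin25° + T_Q·sin72° = 150.
Substitute: T_P·(0.422618 + 2.93287·0.951057) = 150 → T_P = 46.7007 ≈ 46.70 N.
Then T_Q = 2.93287 × 46.7007 = 137.0 N.

T_P = 46.70 N, T_Q = 137.0 N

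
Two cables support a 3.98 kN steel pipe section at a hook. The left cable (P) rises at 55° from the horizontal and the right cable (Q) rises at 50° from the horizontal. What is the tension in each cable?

ΣF_x = 0: −T_P·cos55° + T_Q·cos50° = 0 → T_Q = 0.892327·T_P.
ΣF_y = 0: T_P·sin55° + T_Q·sin50° = 3.98.
Substitute: T_P·(0.819152 + 0.892327·0.766044) = 3.98 → T_P = 2.64854 ≈ 2.649 kN.
Then T_Q = 0.892327 × 2.64854 = 2.363 kN.

T_P = 2.649 kN, T_Q = 2.363 kN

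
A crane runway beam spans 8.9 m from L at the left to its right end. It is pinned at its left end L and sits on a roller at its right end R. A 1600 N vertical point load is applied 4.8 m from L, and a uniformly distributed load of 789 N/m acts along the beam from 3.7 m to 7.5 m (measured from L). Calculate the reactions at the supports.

Resultant of the distributed load: 789 × 3.8 = 2998.2 N at 5.6 m from L.
ΣM about L: R_y·8.9 − 1600·4.8 − (789·3.8)·5.6 = 0 → R_y = 24469.92/8.9 = 2749.43 ≈ 2749 N.
ΣF_y = 0: L_y + 2749.43 − 1600 − 789·3.8 = 0 → L_y = 1849 N.
ΣF_x = 0: no horizontal applied forces, so L_x = 0.

L_x = 0, L_y = 1849 N, R_y = 2749 N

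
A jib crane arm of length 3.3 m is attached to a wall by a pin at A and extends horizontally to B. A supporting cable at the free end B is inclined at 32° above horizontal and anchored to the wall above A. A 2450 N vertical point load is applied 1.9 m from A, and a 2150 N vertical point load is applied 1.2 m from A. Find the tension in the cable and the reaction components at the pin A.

T = 4137 N, A_x = 3509 N, A_y = 2408 N

ΣM about A: T·sin32°·3.3 − 2450·1.9 − 2150·1.2 = 0 → T = 7235/(3.3·0.529919) = 4137.28 ≈ 4137 N.
ΣF_x = 0: A_x − T·cos32° = 0 → A_x = 4137.28 × 0.848048 = 3509 N.
ΣF_y = 0: A_y + T·sin32° − 2450 − 2150 = 0 → A_y = 4600 − 4137.28 × 0.529919 = 2408 N.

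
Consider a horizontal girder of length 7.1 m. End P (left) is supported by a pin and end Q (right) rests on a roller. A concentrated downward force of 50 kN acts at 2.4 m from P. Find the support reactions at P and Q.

P_x = 0, P_y = 33.10 kN, Q_y = 16.90 kN

Taking moments about P: Q_y·7.1 − 50·2.4 = 0 → Q_y = 120/7.1 = 16.9014 ≈ 16.90 kN.
ΣF_y = 0: P_y + 16.9014 − 50 = 0 → P_y = 33.10 kN.
ΣF_x = 0: no horizontal applied forces, so P_x = 0.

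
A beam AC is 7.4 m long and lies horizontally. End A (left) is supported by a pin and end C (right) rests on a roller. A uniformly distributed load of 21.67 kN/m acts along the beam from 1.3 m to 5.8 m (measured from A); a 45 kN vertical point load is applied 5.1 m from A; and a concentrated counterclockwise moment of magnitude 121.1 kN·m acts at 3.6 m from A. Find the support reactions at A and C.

Resultant of the distributed load: 21.67 × 4.5 = 97.515 kN at 3.55 m from A.
ΣM about A: C_y·7.4 − (21.67·4.5)·3.55 − 45·5.1 + 121.1 = 0 → C_y = 454.57825/7.4 = 61.4295 ≈ 61.43 kN.
ΣF_y = 0: A_y + 61.4295 − 21.67·4.5 − 45 = 0 → A_y = 81.09 kN.
ΣF_x = 0: no horizontal applied forces, so A_x = 0.

A_x = 0, A_y = 81.09 kN, C_y = 61.43 kN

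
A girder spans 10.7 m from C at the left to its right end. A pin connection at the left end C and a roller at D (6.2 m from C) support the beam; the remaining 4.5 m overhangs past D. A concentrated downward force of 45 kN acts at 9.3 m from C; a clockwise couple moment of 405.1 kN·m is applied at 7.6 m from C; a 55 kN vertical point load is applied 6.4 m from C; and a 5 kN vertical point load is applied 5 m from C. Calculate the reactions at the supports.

C_x = 0, C_y = -88.65 kN, D_y = 193.6 kN

Moments about C: D_y·6.2 − 45·9.3 − 405.1 − 55·6.4 − 5·5 = 0 → D_y = 1200.6/6.2 = 193.645 ≈ 193.6 kN.
ΣF_y = 0: C_y + 193.645 − 45 − 55 − 5 = 0 → C_y = -88.65 kN.
ΣF_x = 0: no horizontal applied forces, so C_x = 0.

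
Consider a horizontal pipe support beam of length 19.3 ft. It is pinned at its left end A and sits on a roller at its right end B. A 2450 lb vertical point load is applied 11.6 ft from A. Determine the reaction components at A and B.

A_x = 0, A_y = 977.5 lb, B_y = 1473 lb

ΣM about A: B_y·19.3 − 2450·11.6 = 0 → B_y = 28420/19.3 = 1472.54 ≈ 1473 lb.
ΣF_y = 0: A_y + 1472.54 − 2450 = 0 → A_y = 977.5 lb.
ΣF_x = 0: no horizontal applied forces, so A_x = 0.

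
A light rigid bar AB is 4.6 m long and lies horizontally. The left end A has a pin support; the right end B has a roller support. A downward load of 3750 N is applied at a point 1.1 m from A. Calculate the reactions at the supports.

ΣM about A: B_y·4.6 − 3750·1.1 = 0 → B_y = 4125/4.6 = 896.739 ≈ 896.7 N.
ΣF_y = 0: A_y + 896.739 − 3750 = 0 → A_y = 2853 N.
ΣF_x = 0: no horizontal applied forces, so A_x = 0.

A_x = 0, A_y = 2853 N, B_y = 896.7 N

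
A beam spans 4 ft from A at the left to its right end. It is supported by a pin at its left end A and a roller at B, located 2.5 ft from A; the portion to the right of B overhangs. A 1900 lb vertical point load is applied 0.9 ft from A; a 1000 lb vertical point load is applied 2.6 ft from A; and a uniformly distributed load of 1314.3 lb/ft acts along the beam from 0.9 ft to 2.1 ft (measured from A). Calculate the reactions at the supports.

A_x = 0, A_y = 1807 lb, B_y = 2670 lb

Resultant of the distributed load: 1314.3 × 1.2 = 1577.16 lb at 1.5 ft from A.
Moments about A: B_y·2.5 − 1900·0.9 − 1000·2.6 − (1314.3·1.2)·1.5 = 0 → B_y = 6675.74/2.5 = 2670.3 ≈ 2670 lb.
ΣF_y = 0: A_y + 2670.3 − 1900 − 1000 − 1314.3·1.2 = 0 → A_y = 1807 lb.
ΣF_x = 0: no horizontal applied forces, so A_x = 0.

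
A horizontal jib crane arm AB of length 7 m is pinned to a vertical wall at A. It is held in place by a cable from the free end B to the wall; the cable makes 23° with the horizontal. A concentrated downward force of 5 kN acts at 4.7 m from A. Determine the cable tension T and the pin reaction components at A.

T = 8.592 kN, A_x = 7.909 kN, A_y = 1.643 kN

ΣM about A: T·sin23°·7 − 5·4.7 = 0 → T = 23.5/(7·0.390731) = 8.59195 ≈ 8.592 kN.
ΣF_x = 0: A_x − T·cos23° = 0 → A_x = 8.59195 × 0.920505 = 7.909 kN.
ΣF_y = 0: A_y + T·sin23° − 5 = 0 → A_y = 5 − 8.59195 × 0.390731 = 1.643 kN.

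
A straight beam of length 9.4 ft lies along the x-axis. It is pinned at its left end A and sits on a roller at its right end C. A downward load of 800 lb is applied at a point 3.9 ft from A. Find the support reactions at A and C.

ΣM about A: C_y·9.4 − 800·3.9 = 0 → C_y = 3120/9.4 = 331.915 ≈ 331.9 lb.
ΣF_y = 0: A_y + 331.915 − 800 = 0 → A_y = 468.1 lb.
ΣF_x = 0: no horizontal applied forces, so A_x = 0.

A_x = 0, A_y = 468.1 lb, C_y = 331.9 lb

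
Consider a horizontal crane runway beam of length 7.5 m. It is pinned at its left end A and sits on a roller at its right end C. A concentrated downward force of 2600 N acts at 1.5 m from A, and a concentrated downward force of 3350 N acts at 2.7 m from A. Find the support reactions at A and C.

Moments about A: C_y·7.5 − 2600·1.5 − 3350·2.7 = 0 → C_y = 12945/7.5 = 1726 N.
ΣF_y = 0: A_y + 1726 − 2600 − 3350 = 0 → A_y = 4224 N.
ΣF_x = 0: no horizontal applied forces, so A_x = 0.

A_x = 0, A_y = 4224 N, C_y = 1726 N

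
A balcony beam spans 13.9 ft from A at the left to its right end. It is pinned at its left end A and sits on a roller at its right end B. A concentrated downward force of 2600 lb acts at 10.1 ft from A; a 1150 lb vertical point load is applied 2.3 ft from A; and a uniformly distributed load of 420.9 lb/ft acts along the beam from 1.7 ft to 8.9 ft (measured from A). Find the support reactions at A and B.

A_x = 0, A_y = 3545 lb, B_y = 3235 lb

Resultant of the distributed load: 420.9 × 7.2 = 3030.48 lb at 5.3 ft from A.
ΣM about A: B_y·13.9 − 2600·10.1 − 1150·2.3 − (420.9·7.2)·5.3 = 0 → B_y = 44966.544/13.9 = 3235 lb.
ΣF_y = 0: A_y + 3235 − 2600 − 1150 − 420.9·7.2 = 0 → A_y = 3545 lb.
ΣF_x = 0: no horizontal applied forces, so A_x = 0.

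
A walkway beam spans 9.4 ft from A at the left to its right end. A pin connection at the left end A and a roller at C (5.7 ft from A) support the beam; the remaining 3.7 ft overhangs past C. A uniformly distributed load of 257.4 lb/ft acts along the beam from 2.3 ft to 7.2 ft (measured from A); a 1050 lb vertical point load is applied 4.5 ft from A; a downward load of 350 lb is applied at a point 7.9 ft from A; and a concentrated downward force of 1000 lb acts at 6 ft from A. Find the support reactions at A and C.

A_x = 0, A_y = 243.5 lb, C_y = 3418 lb

Resultant of the distributed load: 257.4 × 4.9 = 1261.26 lb at 4.75 ft from A.
Taking moments about A: C_y·5.7 − (257.4·4.9)·4.75 − 1050·4.5 − 350·7.9 − 1000·6 = 0 → C_y = 19480.985/5.7 = 3417.72 ≈ 3418 lb.
ΣF_y = 0: A_y + 3417.72 − 257.4·4.9 − 1050 − 350 − 1000 = 0 → A_y = 243.5 lb.
ΣF_x = 0: no horizontal applied forces, so A_x = 0.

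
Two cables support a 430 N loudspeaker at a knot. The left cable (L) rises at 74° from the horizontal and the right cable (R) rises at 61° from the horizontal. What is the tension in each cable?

T_L = 294.8 N, T_R = 167.6 N

ΣF_x = 0: −T_L·cos74° + T_R·cos61° = 0 → T_R = 0.568548·T_L.
ΣF_y = 0: T_L·sin74° + T_R·sin61° = 430.
Substitute: T_L·(0.961262 + 0.568548·0.87462) = 430 → T_L = 294.818 ≈ 294.8 N.
Then T_R = 0.568548 × 294.818 = 167.6 N.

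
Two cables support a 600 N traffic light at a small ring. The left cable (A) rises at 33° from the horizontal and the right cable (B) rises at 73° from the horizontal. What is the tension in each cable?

ΣF_x = 0: −T_A·cos33° + T_B·cos73° = 0 → T_B = 2.86851·T_A.
ΣF_y = 0: T_A·sin33° + T_B·sin73° = 600.
Substitute: T_A·(0.544639 + 2.86851·0.956305) = 600 → T_A = 182.492 ≈ 182.5 N.
Then T_B = 2.86851 × 182.492 = 523.5 N.

T_A = 182.5 N, T_B = 523.5 N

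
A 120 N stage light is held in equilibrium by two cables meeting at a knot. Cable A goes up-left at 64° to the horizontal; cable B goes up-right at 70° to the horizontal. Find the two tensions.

ΣF_x = 0: −T_A·cos64° + T_B·cos70° = 0 → T_B = 1.28171·T_A.
ΣF_y = 0: T_A·sin64° + T_B·sin70° = 120.
Substitute: T_A·(0.898794 + 1.28171·0.939693) = 120 → T_A = 57.0557 ≈ 57.06 N.
Then T_B = 1.28171 × 57.0557 = 73.13 N.

T_A = 57.06 N, T_B = 73.13 N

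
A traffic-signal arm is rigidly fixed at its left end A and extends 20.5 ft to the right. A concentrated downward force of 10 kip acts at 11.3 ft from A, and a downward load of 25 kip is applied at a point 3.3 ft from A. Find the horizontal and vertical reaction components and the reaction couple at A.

ΣF_x = 0: A_x = 0.
ΣF_y = 0: A_y − 10 − 25 = 0 → A_y = 35.00 kip.
ΣM about A: M_A − 10·11.3 − 25·3.3 = 0 → M_A = 195.5 kip·ft.

A_x = 0, A_y = 35.00 kip, M_A = 195.5 kip·ft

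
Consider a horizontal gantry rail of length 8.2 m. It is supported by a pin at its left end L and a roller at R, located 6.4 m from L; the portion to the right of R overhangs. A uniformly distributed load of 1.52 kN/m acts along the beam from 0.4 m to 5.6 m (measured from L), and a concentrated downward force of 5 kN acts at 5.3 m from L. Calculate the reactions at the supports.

L_x = 0, L_y = 5.058 kN, R_y = 7.846 kN

Resultant of the distributed load: 1.52 × 5.2 = 7.904 kN at 3 m from L.
Taking moments about L: R_y·6.4 − (1.52·5.2)·3 − 5·5.3 = 0 → R_y = 50.212/6.4 = 7.84563 ≈ 7.846 kN.
ΣF_y = 0: L_y + 7.84563 − 1.52·5.2 − 5 = 0 → L_y = 5.058 kN.
ΣF_x = 0: no horizontal applied forces, so L_x = 0.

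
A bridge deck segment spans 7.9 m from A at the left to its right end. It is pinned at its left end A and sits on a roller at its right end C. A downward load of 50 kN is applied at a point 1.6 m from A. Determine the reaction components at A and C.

A_x = 0, A_y = 39.87 kN, C_y = 10.13 kN

Moments about A: C_y·7.9 − 50·1.6 = 0 → C_y = 80/7.9 = 10.1266 ≈ 10.13 kN.
ΣF_y = 0: A_y + 10.1266 − 50 = 0 → A_y = 39.87 kN.
ΣF_x = 0: no horizontal applied forces, so A_x = 0.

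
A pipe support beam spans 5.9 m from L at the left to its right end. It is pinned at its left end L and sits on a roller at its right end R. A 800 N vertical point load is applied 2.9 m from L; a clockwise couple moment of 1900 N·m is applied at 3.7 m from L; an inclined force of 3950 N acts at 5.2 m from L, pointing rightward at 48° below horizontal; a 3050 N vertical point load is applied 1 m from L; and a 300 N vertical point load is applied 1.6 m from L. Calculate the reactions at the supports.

Taking moments about L: R_y·5.9 − 800·2.9 − 1900 − 3950·sin48°·5.2 − 3050·1 − 300·1.6 = 0 → R_y = 23014.2/5.9 = 3900.71 ≈ 3901 N.
ΣF_y = 0: L_y + 3900.71 − 800 − 3950·sin48° − 3050 − 300 = 0 → L_y = 3185 N.
ΣF_x = 0: L_x + 3950·cos48° = 0 → L_x = -2643 N.

L_x = -2643 N, L_y = 3185 N, R_y = 3901 N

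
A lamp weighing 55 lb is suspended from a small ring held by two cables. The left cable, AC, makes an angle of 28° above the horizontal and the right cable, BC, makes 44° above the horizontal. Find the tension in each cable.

T_AC = 41.60 lb, T_BC = 51.06 lb

ΣF_x = 0: −T_AC·cos28° + T_BC·cos44° = 0 → T_BC = 1.22744·T_AC.
ΣF_y = 0: T_AC·sin28° + T_BC·sin44° = 55.
Substitute: T_AC·(0.469472 + 1.22744·0.694658) = 55 → T_AC = 41.5998 ≈ 41.60 lb.
Then T_BC = 1.22744 × 41.5998 = 51.06 lb.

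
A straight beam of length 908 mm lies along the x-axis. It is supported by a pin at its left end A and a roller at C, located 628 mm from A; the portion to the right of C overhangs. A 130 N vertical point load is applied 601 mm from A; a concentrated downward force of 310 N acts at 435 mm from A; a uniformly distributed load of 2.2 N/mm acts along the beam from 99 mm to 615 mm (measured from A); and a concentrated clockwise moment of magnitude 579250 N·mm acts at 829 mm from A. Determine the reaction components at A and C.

Resultant of the distributed load: 2.2 × 516 = 1135.2 N at 357 mm from A.
ΣM about A: C_y·628 − 130·601 − 310·435 − (2.2·516)·357 − 579250 = 0 → C_y = 1197496.4/628 = 1906.84 ≈ 1907 N.
ΣF_y = 0: A_y + 1906.84 − 130 − 310 − 2.2·516 = 0 → A_y = -331.6 N.
ΣF_x = 0: no horizontal applied forces, so A_x = 0.

A_x = 0, A_y = -331.6 N, C_y = 1907 N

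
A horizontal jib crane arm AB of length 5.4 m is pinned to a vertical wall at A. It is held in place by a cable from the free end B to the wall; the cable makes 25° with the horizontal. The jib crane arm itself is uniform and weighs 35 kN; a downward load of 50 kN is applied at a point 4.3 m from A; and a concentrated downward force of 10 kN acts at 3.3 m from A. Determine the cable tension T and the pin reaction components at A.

ΣM about A: T·sin25°·5.4 − 35·2.7 − 50·4.3 − 10·3.3 = 0 → T = 342.5/(5.4·0.422618) = 150.079 ≈ 150.1 kN.
ΣF_x = 0: A_x − T·cos25° = 0 → A_x = 150.079 × 0.906308 = 136.0 kN.
ΣF_y = 0: A_y + T·sin25° − 35 − 50 − 10 = 0 → A_y = 95 − 150.079 × 0.422618 = 31.57 kN.

T = 150.1 kN, A_x = 136.0 kN, A_y = 31.57 kN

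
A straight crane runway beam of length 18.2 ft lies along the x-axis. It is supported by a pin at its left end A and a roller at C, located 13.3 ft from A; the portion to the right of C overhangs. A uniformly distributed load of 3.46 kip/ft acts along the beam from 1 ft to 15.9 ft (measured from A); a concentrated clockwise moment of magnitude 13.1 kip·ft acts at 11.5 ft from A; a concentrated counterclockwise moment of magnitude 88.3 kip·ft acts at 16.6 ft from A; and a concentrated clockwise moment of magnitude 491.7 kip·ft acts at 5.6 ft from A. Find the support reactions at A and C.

A_x = 0, A_y = -12.52 kip, C_y = 64.07 kip

Resultant of the distributed load: 3.46 × 14.9 = 51.554 kip at 8.45 ft from A.
Taking moments about A: C_y·13.3 − (3.46·14.9)·8.45 − 13.1 + 88.3 − 491.7 = 0 → C_y = 852.1313/13.3 = 64.07 kip.
ΣF_y = 0: A_y + 64.07 − 3.46·14.9 = 0 → A_y = -12.52 kip.
ΣF_x = 0: no horizontal applied forces, so A_x = 0.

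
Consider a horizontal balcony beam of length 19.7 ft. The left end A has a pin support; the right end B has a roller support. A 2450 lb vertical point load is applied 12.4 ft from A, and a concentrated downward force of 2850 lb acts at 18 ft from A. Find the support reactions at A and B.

A_x = 0, A_y = 1154 lb, B_y = 4146 lb

Taking moments about A: B_y·19.7 − 2450·12.4 − 2850·18 = 0 → B_y = 81680/19.7 = 4146.19 ≈ 4146 lb.
ΣF_y = 0: A_y + 4146.19 − 2450 − 2850 = 0 → A_y = 1154 lb.
ΣF_x = 0: no horizontal applied forces, so A_x = 0.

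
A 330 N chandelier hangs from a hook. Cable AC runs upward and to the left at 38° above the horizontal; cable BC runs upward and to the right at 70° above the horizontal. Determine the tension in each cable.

T_AC = 118.7 N, T_BC = 273.4 N

ΣF_x = 0: −T_AC·cos38° + T_BC·cos70° = 0 → T_BC = 2.30399·T_AC.
ΣF_y = 0: T_AC·sin38° + T_BC·sin70° = 330.
Substitute: T_AC·(0.615661 + 2.30399·0.939693) = 330 → T_AC = 118.675 ≈ 118.7 N.
Then T_BC = 2.30399 × 118.675 = 273.4 N.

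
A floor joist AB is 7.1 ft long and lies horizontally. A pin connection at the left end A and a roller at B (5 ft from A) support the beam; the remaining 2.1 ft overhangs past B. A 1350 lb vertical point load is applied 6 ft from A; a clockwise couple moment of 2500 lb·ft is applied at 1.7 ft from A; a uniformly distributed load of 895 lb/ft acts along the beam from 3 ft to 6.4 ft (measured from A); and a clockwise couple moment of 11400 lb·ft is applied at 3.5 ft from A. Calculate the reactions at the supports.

Resultant of the distributed load: 895 × 3.4 = 3043 lb at 4.7 ft from A.
Taking moments about A: B_y·5 − 1350·6 − 2500 − (895·3.4)·4.7 − 11400 = 0 → B_y = 36302.1/5 = 7260.42 ≈ 7260 lb.
ΣF_y = 0: A_y + 7260.42 − 1350 − 895·3.4 = 0 → A_y = -2867 lb.
ΣF_x = 0: no horizontal applied forces, so A_x = 0.

A_x = 0, A_y = -2867 lb, B_y = 7260 lb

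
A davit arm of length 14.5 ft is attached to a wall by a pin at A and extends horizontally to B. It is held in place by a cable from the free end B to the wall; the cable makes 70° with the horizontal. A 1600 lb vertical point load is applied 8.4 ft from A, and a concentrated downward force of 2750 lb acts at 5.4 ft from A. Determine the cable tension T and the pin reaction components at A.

ΣM about A: T·sin70°·14.5 − 1600·8.4 − 2750·5.4 = 0 → T = 28290/(14.5·0.939693) = 2076.25 ≈ 2076 lb.
ΣF_x = 0: A_x − T·cos70° = 0 → A_x = 2076.25 × 0.34202 = 710.1 lb.
ΣF_y = 0: A_y + T·sin70° − 1600 − 2750 = 0 → A_y = 4350 − 2076.25 × 0.939693 = 2399 lb.

T = 2076 lb, A_x = 710.1 lb, A_y = 2399 lb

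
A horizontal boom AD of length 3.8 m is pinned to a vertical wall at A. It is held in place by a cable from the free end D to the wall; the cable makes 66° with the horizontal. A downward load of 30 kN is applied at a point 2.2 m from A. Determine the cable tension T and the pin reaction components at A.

T = 19.01 kN, A_x = 7.733 kN, A_y = 12.63 kN

ΣM about A: T·sin66°·3.8 − 30·2.2 = 0 → T = 66/(3.8·0.913545) = 19.0121 ≈ 19.01 kN.
ΣF_x = 0: A_x − T·cos66° = 0 → A_x = 19.0121 × 0.406737 = 7.733 kN.
ΣF_y = 0: A_y + T·sin66° − 30 = 0 → A_y = 30 − 19.0121 × 0.913545 = 12.63 kN.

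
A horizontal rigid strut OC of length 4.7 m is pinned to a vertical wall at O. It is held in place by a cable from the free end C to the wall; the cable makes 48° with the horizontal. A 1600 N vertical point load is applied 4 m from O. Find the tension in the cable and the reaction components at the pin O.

T = 1832 N, O_x = 1226 N, O_y = 238.3 N

ΣM about O: T·sin48°·4.7 − 1600·4 = 0 → T = 6400/(4.7·0.743145) = 1832.35 ≈ 1832 N.
ΣF_x = 0: O_x − T·cos48° = 0 → O_x = 1832.35 × 0.669131 = 1226 N.
ΣF_y = 0: O_y + T·sin48° − 1600 = 0 → O_y = 1600 − 1832.35 × 0.743145 = 238.3 N.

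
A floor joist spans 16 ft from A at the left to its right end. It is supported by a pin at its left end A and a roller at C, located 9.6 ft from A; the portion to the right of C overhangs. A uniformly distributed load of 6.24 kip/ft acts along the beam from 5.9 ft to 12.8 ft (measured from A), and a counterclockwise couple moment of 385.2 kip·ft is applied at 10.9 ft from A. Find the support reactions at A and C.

A_x = 0, A_y = 41.25 kip, C_y = 1.810 kip

Resultant of the distributed load: 6.24 × 6.9 = 43.056 kip at 9.35 ft from A.
Taking moments about A: C_y·9.6 − (6.24·6.9)·9.35 + 385.2 = 0 → C_y = 17.3736/9.6 = 1.80975 ≈ 1.810 kip.
ΣF_y = 0: A_y + 1.80975 − 6.24·6.9 = 0 → A_y = 41.25 kip.
ΣF_x = 0: no horizontal applied forces, so A_x = 0.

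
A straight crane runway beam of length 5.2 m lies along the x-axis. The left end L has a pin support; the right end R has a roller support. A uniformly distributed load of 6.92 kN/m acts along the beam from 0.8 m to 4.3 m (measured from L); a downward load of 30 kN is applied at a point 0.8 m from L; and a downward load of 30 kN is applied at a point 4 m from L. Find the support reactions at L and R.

L_x = 0, L_y = 44.65 kN, R_y = 39.57 kN

Resultant of the distributed load: 6.92 × 3.5 = 24.22 kN at 2.55 m from L.
Taking moments about L: R_y·5.2 − (6.92·3.5)·2.55 − 30·0.8 − 30·4 = 0 → R_y = 205.761/5.2 = 39.5694 ≈ 39.57 kN.
ΣF_y = 0: L_y + 39.5694 − 6.92·3.5 − 30 − 30 = 0 → L_y = 44.65 kN.
ΣF_x = 0: no horizontal applied forces, so L_x = 0.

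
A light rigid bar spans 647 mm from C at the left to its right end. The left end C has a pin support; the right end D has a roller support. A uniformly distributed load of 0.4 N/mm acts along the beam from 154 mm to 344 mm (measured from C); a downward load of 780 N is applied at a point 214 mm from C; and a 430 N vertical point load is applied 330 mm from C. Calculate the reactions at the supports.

C_x = 0, C_y = 779.4 N, D_y = 506.6 N

Resultant of the distributed load: 0.4 × 190 = 76 N at 249 mm from C.
Taking moments about C: D_y·647 − (0.4·190)·249 − 780·214 − 430·330 = 0 → D_y = 327744/647 = 506.56 ≈ 506.6 N.
ΣF_y = 0: C_y + 506.56 − 0.4·190 − 780 − 430 = 0 → C_y = 779.4 N.
ΣF_x = 0: no horizontal applied forces, so C_x = 0.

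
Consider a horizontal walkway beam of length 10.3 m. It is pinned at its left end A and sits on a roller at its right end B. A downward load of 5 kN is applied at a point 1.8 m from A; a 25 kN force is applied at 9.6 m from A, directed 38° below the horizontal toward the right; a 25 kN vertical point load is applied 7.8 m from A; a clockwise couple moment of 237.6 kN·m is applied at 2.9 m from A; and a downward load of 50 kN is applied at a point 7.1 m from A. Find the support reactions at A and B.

Moments about A: B_y·10.3 − 5·1.8 − 25·sin38°·9.6 − 25·7.8 − 237.6 − 50·7.1 = 0 → B_y = 944.359/10.3 = 91.6853 ≈ 91.69 kN.
ΣF_y = 0: A_y + 91.6853 − 5 − 25·sin38° − 25 − 50 = 0 → A_y = 3.706 kN.
ΣF_x = 0: A_x + 25·cos38° = 0 → A_x = -19.70 kN.

A_x = -19.70 kN, A_y = 3.706 kN, B_y = 91.69 kN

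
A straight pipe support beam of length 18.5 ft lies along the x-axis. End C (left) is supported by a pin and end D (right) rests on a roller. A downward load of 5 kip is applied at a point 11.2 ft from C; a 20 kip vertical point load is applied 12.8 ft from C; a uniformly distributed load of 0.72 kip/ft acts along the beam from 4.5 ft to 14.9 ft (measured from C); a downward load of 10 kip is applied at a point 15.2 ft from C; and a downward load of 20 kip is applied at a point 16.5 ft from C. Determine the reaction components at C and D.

Resultant of the distributed load: 0.72 × 10.4 = 7.488 kip at 9.7 ft from C.
Taking moments about C: D_y·18.5 − 5·11.2 − 20·12.8 − (0.72·10.4)·9.7 − 10·15.2 − 20·16.5 = 0 → D_y = 866.6336/18.5 = 46.8451 ≈ 46.85 kip.
ΣF_y = 0: C_y + 46.8451 − 5 − 20 − 0.72·10.4 − 10 − 20 = 0 → C_y = 15.64 kip.
ΣF_x = 0: no horizontal applied forces, so C_x = 0.

C_x = 0, C_y = 15.64 kip, D_y = 46.85 kip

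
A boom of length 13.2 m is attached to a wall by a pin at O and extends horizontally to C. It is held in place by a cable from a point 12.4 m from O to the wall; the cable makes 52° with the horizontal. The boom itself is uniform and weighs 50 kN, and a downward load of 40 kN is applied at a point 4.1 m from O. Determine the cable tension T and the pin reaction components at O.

T = 50.56 kN, O_x = 31.13 kN, O_y = 50.16 kN

ΣM about O: T·sin52°·12.4 − 50·6.6 − 40·4.1 = 0 → T = 494/(12.4·0.788011) = 50.556 ≈ 50.56 kN.
ΣF_x = 0: O_x − T·cos52° = 0 → O_x = 50.556 × 0.615661 = 31.13 kN.
ΣF_y = 0: O_y + T·sin52° − 50 − 40 = 0 → O_y = 90 − 50.556 × 0.788011 = 50.16 kN.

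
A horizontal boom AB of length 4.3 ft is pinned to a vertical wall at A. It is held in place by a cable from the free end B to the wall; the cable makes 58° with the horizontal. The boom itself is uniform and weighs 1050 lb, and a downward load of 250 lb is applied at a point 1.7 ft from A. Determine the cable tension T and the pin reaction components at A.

ΣM about A: T·sin58°·4.3 − 1050·2.15 − 250·1.7 = 0 → T = 2682.5/(4.3·0.848048) = 735.615 ≈ 735.6 lb.
ΣF_x = 0: A_x − T·cos58° = 0 → A_x = 735.615 × 0.529919 = 389.8 lb.
ΣF_y = 0: A_y + T·sin58° − 1050 − 250 = 0 → A_y = 1300 − 735.615 × 0.848048 = 676.2 lb.

T = 735.6 lb, A_x = 389.8 lb, A_y = 676.2 lb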